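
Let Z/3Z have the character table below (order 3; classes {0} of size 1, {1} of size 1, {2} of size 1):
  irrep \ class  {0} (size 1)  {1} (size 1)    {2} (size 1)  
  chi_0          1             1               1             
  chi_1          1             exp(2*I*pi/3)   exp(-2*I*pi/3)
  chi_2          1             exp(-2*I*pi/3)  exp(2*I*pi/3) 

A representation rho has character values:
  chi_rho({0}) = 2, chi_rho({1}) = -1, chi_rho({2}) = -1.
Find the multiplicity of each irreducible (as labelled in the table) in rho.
Multiplicities: chi_0: 0, chi_1: 1, chi_2: 1.

Reasoning: Use <chi_rho, chi> = (1/|G|) sum_C |C| * chi_rho(C) * conj(chi(C)) with |G| = 3 for each irreducible chi in the table:
  <chi_rho, chi_0> = (1/3)[1*(2)*conj(1) + 1*(-1)*conj(1) + 1*(-1)*conj(1)]
      = (1/3)[(2) + (-1) + (-1)] = 0/3 = 0
  <chi_rho, chi_1> = (1/3)[1*(2)*conj(1) + 1*(-1)*conj(exp(2*I*pi/3)) + 1*(-1)*conj(exp(-2*I*pi/3))]
      = (1/3)[(2) + (1 + exp(2*I*pi/3)) + (1 + exp(-2*I*pi/3))] = 3/3 = 1
  <chi_rho, chi_2> = (1/3)[1*(2)*conj(1) + 1*(-1)*conj(exp(-2*I*pi/3)) + 1*(-1)*conj(exp(2*I*pi/3))]
      = (1/3)[(2) + (1 + exp(-2*I*pi/3)) + (1 + exp(2*I*pi/3))] = 3/3 = 1
(Exp terms are combined using exp(i*s)*conj(exp(i*t)) = exp(i*(s-t)), and sums of them are collapsed using the identity that for every m > 1 the m distinct m-th roots of unity sum to 0, e.g. 1 + exp(2*I*pi/3) + exp(-2*I*pi/3) = 0.)
Dimension check: dim(rho) = sum (mult * dim) = 0*1 + 1*1 + 1*1 = 2 = chi_rho(e) = 2.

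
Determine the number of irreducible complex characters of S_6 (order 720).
11

Proof sketch: The number of irreducible complex representations of a finite group equals its number of conjugacy classes. Conjugacy classes in S_6 correspond to cycle types, i.e. partitions of 6; there are p(6) = 11 of them, so S_6 (order 720) has exactly 11 irreducible complex representations.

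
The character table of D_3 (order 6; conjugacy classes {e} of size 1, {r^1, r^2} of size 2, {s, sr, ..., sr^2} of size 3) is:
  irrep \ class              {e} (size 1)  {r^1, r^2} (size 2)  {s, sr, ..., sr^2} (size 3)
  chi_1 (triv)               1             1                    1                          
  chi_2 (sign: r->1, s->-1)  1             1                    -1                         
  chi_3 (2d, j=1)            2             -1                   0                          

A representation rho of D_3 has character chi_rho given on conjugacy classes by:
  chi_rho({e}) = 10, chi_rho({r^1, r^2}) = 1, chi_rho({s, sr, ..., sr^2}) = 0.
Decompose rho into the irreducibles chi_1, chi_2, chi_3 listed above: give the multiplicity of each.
Multiplicities: chi_1: 2, chi_2: 2, chi_3: 3.

Proof sketch: Use <chi_rho, chi> = (1/|G|) sum_C |C| * chi_rho(C) * conj(chi(C)) with |G| = 6 for each irreducible chi in the table:
  <chi_rho, chi_1> = (1/6)[1*(10)*conj(1) + 2*(1)*conj(1) + 3*(0)*conj(1)]
      = (1/6)[(10) + (2) + (0)] = 12/6 = 2
  <chi_rho, chi_2> = (1/6)[1*(10)*conj(1) + 2*(1)*conj(1) + 3*(0)*conj(-1)]
      = (1/6)[(10) + (2) + (0)] = 12/6 = 2
  <chi_rho, chi_3> = (1/6)[1*(10)*conj(2) + 2*(1)*conj(-1) + 3*(0)*conj(0)]
      = (1/6)[(20) + (-2) + (0)] = 18/6 = 3
Dimension check: dim(rho) = sum (mult * dim) = 2*1 + 2*1 + 3*2 = 10 = chi_rho(e) = 10.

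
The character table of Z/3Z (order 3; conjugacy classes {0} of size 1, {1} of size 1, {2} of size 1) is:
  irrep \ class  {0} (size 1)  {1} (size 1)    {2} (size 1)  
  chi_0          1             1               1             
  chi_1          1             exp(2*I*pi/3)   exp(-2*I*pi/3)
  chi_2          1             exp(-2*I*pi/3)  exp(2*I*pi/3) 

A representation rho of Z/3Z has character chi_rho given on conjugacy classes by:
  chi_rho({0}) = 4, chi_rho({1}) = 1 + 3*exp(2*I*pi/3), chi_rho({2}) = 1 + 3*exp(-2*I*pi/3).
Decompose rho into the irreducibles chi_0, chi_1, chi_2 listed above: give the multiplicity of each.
Multiplicities: chi_0: 1, chi_1: 3, chi_2: 0.

Solution. Use <chi_rho, chi> = (1/|G|) sum_C |C| * chi_rho(C) * conj(chi(C)) with |G| = 3 for each irreducible chi in the table:
  <chi_rho, chi_0> = (1/3)[1*(4)*conj(1) + 1*(1 + 3*exp(2*I*pi/3))*conj(1) + 1*(1 + 3*exp(-2*I*pi/3))*conj(1)]
      = (1/3)[(4) + (1 + 3*exp(2*I*pi/3)) + (1 + 3*exp(-2*I*pi/3))] = 3/3 = 1
  <chi_rho, chi_1> = (1/3)[1*(4)*conj(1) + 1*(1 + 3*exp(2*I*pi/3))*conj(exp(2*I*pi/3)) + 1*(1 + 3*exp(-2*I*pi/3))*conj(exp(-2*I*pi/3))]
      = (1/3)[(4) + (3 + exp(-2*I*pi/3)) + (3 + exp(2*I*pi/3))] = 9/3 = 3
  <chi_rho, chi_2> = (1/3)[1*(4)*conj(1) + 1*(1 + 3*exp(2*I*pi/3))*conj(exp(-2*I*pi/3)) + 1*(1 + 3*exp(-2*I*pi/3))*conj(exp(2*I*pi/3))]
      = (1/3)[(4) + (3*exp(-2*I*pi/3) + exp(2*I*pi/3)) + (exp(-2*I*pi/3) + 3*exp(2*I*pi/3))] = 0/3 = 0
(Exp terms are combined using exp(i*s)*conj(exp(i*t)) = exp(i*(s-t)), and sums of them are collapsed using the identity that for every m > 1 the m distinct m-th roots of unity sum to 0, e.g. 1 + exp(2*I*pi/3) + exp(-2*I*pi/3) = 0.)
Dimension check: dim(rho) = sum (mult * dim) = 1*1 + 3*1 + 0*1 = 4 = chi_rho(e) = 4.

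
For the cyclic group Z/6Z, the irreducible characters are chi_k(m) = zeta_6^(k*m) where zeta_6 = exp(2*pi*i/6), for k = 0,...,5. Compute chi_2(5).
chi_2(5) = zeta_6^10 = exp(-2*I*pi/3)

Proof sketch: chi_2(5) = zeta_6^(2*5) = zeta_6^10. Since zeta_6^6 = 1, this equals zeta_6^4 = exp(2*pi*i*4/6) = exp(-2*I*pi/3).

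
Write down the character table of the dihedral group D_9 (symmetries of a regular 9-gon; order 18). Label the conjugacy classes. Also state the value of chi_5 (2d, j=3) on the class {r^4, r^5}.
Conjugacy classes: {e} of size 1, {r^1, r^8} of size 2, {r^2, r^7} of size 2, {r^3, r^6} of size 2, {r^4, r^5} of size 2, {s, sr, ..., sr^8} of size 9.
Character table:
  irrep \ class              {e} (size 1)  {r^1, r^8} (size 2)  {r^2, r^7} (size 2)  {r^3, r^6} (size 2)  {r^4, r^5} (size 2)  {s, sr, ..., sr^8} (size 9)
  chi_1 (triv)               1             1                    1                    1                    1                    1                          
  chi_2 (sign: r->1, s->-1)  1             1                    1                    1                    1                    -1                         
  chi_3 (2d, j=1)            2             2*cos(2*pi/9)        2*cos(4*pi/9)        -1                   -2*cos(pi/9)         0                          
  chi_4 (2d, j=2)            2             2*cos(4*pi/9)        -2*cos(pi/9)         -1                   2*cos(2*pi/9)        0                          
  chi_5 (2d, j=3)            2             -1                   -1                   2                    -1                   0                          
  chi_6 (2d, j=4)            2             -2*cos(pi/9)         2*cos(2*pi/9)        -1                   2*cos(4*pi/9)        0                          

Spot check: chi_5 (2d, j=3) on {r^4, r^5} = -1.

Justification: D_9 has order 2*9 = 18 with 6 conjugacy classes, hence 6 irreducibles. Sum of squared dims 1 + 1 + 4 + 4 + 4 + 4 = 18 = |G|. Linear characters come from the abelianisation; the 2-dimensional irreps have character r^k -> 2*cos(2*pi*j*k/9), reflections -> 0.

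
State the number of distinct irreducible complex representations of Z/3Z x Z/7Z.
21

Why: The number of irreducible complex representations of a finite group equals its number of conjugacy classes. Z/3Z x Z/7Z is abelian of order 21, so every element is its own conjugacy class: 21 classes, so Z/3Z x Z/7Z (order 21) has exactly 21 irreducible complex representations.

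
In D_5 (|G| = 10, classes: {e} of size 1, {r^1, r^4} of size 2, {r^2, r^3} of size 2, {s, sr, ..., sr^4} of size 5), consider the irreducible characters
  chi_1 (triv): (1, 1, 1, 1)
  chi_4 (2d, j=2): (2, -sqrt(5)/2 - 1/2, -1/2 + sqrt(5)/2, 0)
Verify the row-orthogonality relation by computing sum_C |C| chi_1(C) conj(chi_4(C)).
Sum = 0; so <chi_1, chi_4> = 0 (distinct irreducibles are orthogonal).

Why: Compute term by term over conjugacy classes (|C| * chi_1(C) * conj(chi_4(C))):
  1*(1)*conj(2) + 2*(1)*conj(-sqrt(5)/2 - 1/2) + 2*(1)*conj(-1/2 + sqrt(5)/2) + 5*(1)*conj(0)
  = (2) + (-sqrt(5) - 1) + (-1 + sqrt(5)) + (0)
  = 0.
Dividing by |G| = 10 gives 0/10 = 0, matching the row-orthogonality relation <chi_1, chi_4> = [chi_1 = chi_4].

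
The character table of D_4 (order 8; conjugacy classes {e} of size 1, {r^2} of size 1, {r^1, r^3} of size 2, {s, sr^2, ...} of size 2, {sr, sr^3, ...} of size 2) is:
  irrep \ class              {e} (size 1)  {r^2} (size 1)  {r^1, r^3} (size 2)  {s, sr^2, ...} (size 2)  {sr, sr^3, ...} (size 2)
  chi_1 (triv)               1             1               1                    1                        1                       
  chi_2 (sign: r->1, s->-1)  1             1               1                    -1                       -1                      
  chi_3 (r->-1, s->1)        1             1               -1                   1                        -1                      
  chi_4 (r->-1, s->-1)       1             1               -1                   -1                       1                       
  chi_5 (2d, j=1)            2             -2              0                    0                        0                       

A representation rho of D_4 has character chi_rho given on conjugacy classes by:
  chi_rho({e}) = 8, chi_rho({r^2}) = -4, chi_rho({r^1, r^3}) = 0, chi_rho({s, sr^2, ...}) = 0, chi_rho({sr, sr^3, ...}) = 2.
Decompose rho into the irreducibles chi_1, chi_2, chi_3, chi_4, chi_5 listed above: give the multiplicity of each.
Multiplicities: chi_1: 1, chi_2: 0, chi_3: 0, chi_4: 1, chi_5: 3.

Working: Use <chi_rho, chi> = (1/|G|) sum_C |C| * chi_rho(C) * conj(chi(C)) with |G| = 8 for each irreducible chi in the table:
  <chi_rho, chi_1> = (1/8)[1*(8)*conj(1) + 1*(-4)*conj(1) + 2*(0)*conj(1) + 2*(0)*conj(1) + 2*(2)*conj(1)]
      = (1/8)[(8) + (-4) + (0) + (0) + (4)] = 8/8 = 1
  <chi_rho, chi_2> = (1/8)[1*(8)*conj(1) + 1*(-4)*conj(1) + 2*(0)*conj(1) + 2*(0)*conj(-1) + 2*(2)*conj(-1)]
      = (1/8)[(8) + (-4) + (0) + (0) + (-4)] = 0/8 = 0
  <chi_rho, chi_3> = (1/8)[1*(8)*conj(1) + 1*(-4)*conj(1) + 2*(0)*conj(-1) + 2*(0)*conj(1) + 2*(2)*conj(-1)]
      = (1/8)[(8) + (-4) + (0) + (0) + (-4)] = 0/8 = 0
  <chi_rho, chi_4> = (1/8)[1*(8)*conj(1) + 1*(-4)*conj(1) + 2*(0)*conj(-1) + 2*(0)*conj(-1) + 2*(2)*conj(1)]
      = (1/8)[(8) + (-4) + (0) + (0) + (4)] = 8/8 = 1
  <chi_rho, chi_5> = (1/8)[1*(8)*conj(2) + 1*(-4)*conj(-2) + 2*(0)*conj(0) + 2*(0)*conj(0) + 2*(2)*conj(0)]
      = (1/8)[(16) + (8) + (0) + (0) + (0)] = 24/8 = 3
Dimension check: dim(rho) = sum (mult * dim) = 1*1 + 0*1 + 0*1 + 1*1 + 3*2 = 8 = chi_rho(e) = 8.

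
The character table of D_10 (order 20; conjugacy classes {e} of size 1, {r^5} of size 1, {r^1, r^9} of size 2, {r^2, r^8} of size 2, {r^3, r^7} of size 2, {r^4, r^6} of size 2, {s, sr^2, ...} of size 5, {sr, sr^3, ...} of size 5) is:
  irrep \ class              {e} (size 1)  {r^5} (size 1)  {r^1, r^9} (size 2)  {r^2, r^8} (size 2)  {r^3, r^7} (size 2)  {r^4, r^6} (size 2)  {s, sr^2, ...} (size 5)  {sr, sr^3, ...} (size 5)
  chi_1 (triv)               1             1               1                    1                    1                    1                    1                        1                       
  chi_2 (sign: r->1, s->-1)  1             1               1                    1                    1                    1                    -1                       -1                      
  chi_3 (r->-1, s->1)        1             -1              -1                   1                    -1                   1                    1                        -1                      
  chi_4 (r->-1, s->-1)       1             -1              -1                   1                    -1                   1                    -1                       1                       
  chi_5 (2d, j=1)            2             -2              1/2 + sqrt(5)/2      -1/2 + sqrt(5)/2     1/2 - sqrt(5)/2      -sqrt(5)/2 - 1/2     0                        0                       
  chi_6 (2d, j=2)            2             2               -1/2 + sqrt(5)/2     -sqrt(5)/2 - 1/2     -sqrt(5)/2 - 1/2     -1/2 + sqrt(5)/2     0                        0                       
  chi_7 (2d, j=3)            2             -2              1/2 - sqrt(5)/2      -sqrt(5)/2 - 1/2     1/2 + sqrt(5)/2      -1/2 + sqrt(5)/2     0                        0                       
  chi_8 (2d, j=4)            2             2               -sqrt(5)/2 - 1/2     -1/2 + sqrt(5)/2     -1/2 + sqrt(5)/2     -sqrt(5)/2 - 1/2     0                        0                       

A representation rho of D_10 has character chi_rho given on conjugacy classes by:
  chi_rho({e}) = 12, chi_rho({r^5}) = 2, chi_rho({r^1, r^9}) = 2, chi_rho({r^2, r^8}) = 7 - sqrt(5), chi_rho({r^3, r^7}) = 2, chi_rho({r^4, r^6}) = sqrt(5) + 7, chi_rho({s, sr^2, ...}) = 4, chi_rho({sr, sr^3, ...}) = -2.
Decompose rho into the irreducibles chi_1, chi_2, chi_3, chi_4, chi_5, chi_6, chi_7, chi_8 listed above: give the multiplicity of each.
Multiplicities: chi_1: 3, chi_2: 2, chi_3: 3, chi_4: 0, chi_5: 0, chi_6: 1, chi_7: 1, chi_8: 0.

Reasoning: Use <chi_rho, chi> = (1/|G|) sum_C |C| * chi_rho(C) * conj(chi(C)) with |G| = 20 for each irreducible chi in the table:
  <chi_rho, chi_1> = (1/20)[1*(12)*conj(1) + 1*(2)*conj(1) + 2*(2)*conj(1) + 2*(7 - sqrt(5))*conj(1) + 2*(2)*conj(1) + 2*(sqrt(5) + 7)*conj(1) + 5*(4)*conj(1) + 5*(-2)*conj(1)]
      = (1/20)[(12) + (2) + (4) + (14 - 2*sqrt(5)) + (4) + (2*sqrt(5) + 14) + (20) + (-10)] = 60/20 = 3
  <chi_rho, chi_2> = (1/20)[1*(12)*conj(1) + 1*(2)*conj(1) + 2*(2)*conj(1) + 2*(7 - sqrt(5))*conj(1) + 2*(2)*conj(1) + 2*(sqrt(5) + 7)*conj(1) + 5*(4)*conj(-1) + 5*(-2)*conj(-1)]
      = (1/20)[(12) + (2) + (4) + (14 - 2*sqrt(5)) + (4) + (2*sqrt(5) + 14) + (-20) + (10)] = 40/20 = 2
  <chi_rho, chi_3> = (1/20)[1*(12)*conj(1) + 1*(2)*conj(-1) + 2*(2)*conj(-1) + 2*(7 - sqrt(5))*conj(1) + 2*(2)*conj(-1) + 2*(sqrt(5) + 7)*conj(1) + 5*(4)*conj(1) + 5*(-2)*conj(-1)]
      = (1/20)[(12) + (-2) + (-4) + (14 - 2*sqrt(5)) + (-4) + (2*sqrt(5) + 14) + (20) + (10)] = 60/20 = 3
  <chi_rho, chi_4> = (1/20)[1*(12)*conj(1) + 1*(2)*conj(-1) + 2*(2)*conj(-1) + 2*(7 - sqrt(5))*conj(1) + 2*(2)*conj(-1) + 2*(sqrt(5) + 7)*conj(1) + 5*(4)*conj(-1) + 5*(-2)*conj(1)]
      = (1/20)[(12) + (-2) + (-4) + (14 - 2*sqrt(5)) + (-4) + (2*sqrt(5) + 14) + (-20) + (-10)] = 0/20 = 0
  <chi_rho, chi_5> = (1/20)[1*(12)*conj(2) + 1*(2)*conj(-2) + 2*(2)*conj(1/2 + sqrt(5)/2) + 2*(7 - sqrt(5))*conj(-1/2 + sqrt(5)/2) + 2*(2)*conj(1/2 - sqrt(5)/2) + 2*(sqrt(5) + 7)*conj(-sqrt(5)/2 - 1/2) + 5*(4)*conj(0) + 5*(-2)*conj(0)]
      = (1/20)[(24) + (-4) + (2 + 2*sqrt(5)) + (-12 + 8*sqrt(5)) + (2 - 2*sqrt(5)) + (-8*sqrt(5) - 12) + (0) + (0)] = 0/20 = 0
  <chi_rho, chi_6> = (1/20)[1*(12)*conj(2) + 1*(2)*conj(2) + 2*(2)*conj(-1/2 + sqrt(5)/2) + 2*(7 - sqrt(5))*conj(-sqrt(5)/2 - 1/2) + 2*(2)*conj(-sqrt(5)/2 - 1/2) + 2*(sqrt(5) + 7)*conj(-1/2 + sqrt(5)/2) + 5*(4)*conj(0) + 5*(-2)*conj(0)]
      = (1/20)[(24) + (4) + (-2 + 2*sqrt(5)) + (-6*sqrt(5) - 2) + (-2*sqrt(5) - 2) + (-2 + 6*sqrt(5)) + (0) + (0)] = 20/20 = 1
  <chi_rho, chi_7> = (1/20)[1*(12)*conj(2) + 1*(2)*conj(-2) + 2*(2)*conj(1/2 - sqrt(5)/2) + 2*(7 - sqrt(5))*conj(-sqrt(5)/2 - 1/2) + 2*(2)*conj(1/2 + sqrt(5)/2) + 2*(sqrt(5) + 7)*conj(-1/2 + sqrt(5)/2) + 5*(4)*conj(0) + 5*(-2)*conj(0)]
      = (1/20)[(24) + (-4) + (2 - 2*sqrt(5)) + (-6*sqrt(5) - 2) + (2 + 2*sqrt(5)) + (-2 + 6*sqrt(5)) + (0) + (0)] = 20/20 = 1
  <chi_rho, chi_8> = (1/20)[1*(12)*conj(2) + 1*(2)*conj(2) + 2*(2)*conj(-sqrt(5)/2 - 1/2) + 2*(7 - sqrt(5))*conj(-1/2 + sqrt(5)/2) + 2*(2)*conj(-1/2 + sqrt(5)/2) + 2*(sqrt(5) + 7)*conj(-sqrt(5)/2 - 1/2) + 5*(4)*conj(0) + 5*(-2)*conj(0)]
      = (1/20)[(24) + (4) + (-2*sqrt(5) - 2) + (-12 + 8*sqrt(5)) + (-2 + 2*sqrt(5)) + (-8*sqrt(5) - 12) + (0) + (0)] = 0/20 = 0
Dimension check: dim(rho) = sum (mult * dim) = 3*1 + 2*1 + 3*1 + 0*1 + 0*2 + 1*2 + 1*2 + 0*2 = 12 = chi_rho(e) = 12.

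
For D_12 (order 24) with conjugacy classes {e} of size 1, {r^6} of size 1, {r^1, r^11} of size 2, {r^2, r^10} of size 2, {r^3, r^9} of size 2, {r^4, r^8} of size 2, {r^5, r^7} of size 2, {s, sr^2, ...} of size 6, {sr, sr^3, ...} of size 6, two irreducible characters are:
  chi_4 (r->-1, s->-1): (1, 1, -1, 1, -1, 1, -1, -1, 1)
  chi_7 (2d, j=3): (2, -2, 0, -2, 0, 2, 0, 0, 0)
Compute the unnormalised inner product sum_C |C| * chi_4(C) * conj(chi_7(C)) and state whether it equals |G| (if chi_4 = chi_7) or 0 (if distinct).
Sum = 0; so <chi_4, chi_7> = 0 (distinct irreducibles are orthogonal).

Derivation: Compute term by term over conjugacy classes (|C| * chi_4(C) * conj(chi_7(C))):
  1*(1)*conj(2) + 1*(1)*conj(-2) + 2*(-1)*conj(0) + 2*(1)*conj(-2) + 2*(-1)*conj(0) + 2*(1)*conj(2) + 2*(-1)*conj(0) + 6*(-1)*conj(0) + 6*(1)*conj(0)
  = (2) + (-2) + (0) + (-4) + (0) + (4) + (0) + (0) + (0)
  = 0.
Dividing by |G| = 24 gives 0/24 = 0, matching the row-orthogonality relation <chi_4, chi_7> = [chi_4 = chi_7].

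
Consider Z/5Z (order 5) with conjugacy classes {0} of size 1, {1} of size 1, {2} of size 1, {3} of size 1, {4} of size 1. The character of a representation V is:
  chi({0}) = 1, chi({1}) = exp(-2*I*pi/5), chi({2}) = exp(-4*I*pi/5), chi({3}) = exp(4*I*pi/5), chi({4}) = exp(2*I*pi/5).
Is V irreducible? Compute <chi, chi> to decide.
Irreducible: <chi, chi> = 1.

Solution. <chi, chi> = (1/|G|) sum_C |C| * |chi(C)|^2 = (1/5)[1*|1|^2 + 1*|exp(-2*I*pi/5)|^2 + 1*|exp(-4*I*pi/5)|^2 + 1*|exp(4*I*pi/5)|^2 + 1*|exp(2*I*pi/5)|^2]
  = (1/5)[(1) + (1) + (1) + (1) + (1)] = 5/5 = 1.
(Exp terms are combined using exp(i*s)*conj(exp(i*t)) = exp(i*(s-t)), and sums of them are collapsed using the identity that for every m > 1 the m distinct m-th roots of unity sum to 0, e.g. 1 + exp(2*I*pi/3) + exp(-2*I*pi/3) = 0.)
A character is irreducible iff <chi, chi> = 1, so this representation is irreducible.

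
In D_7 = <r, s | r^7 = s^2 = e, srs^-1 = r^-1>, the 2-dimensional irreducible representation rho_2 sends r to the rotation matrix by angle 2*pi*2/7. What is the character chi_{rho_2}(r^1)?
chi_{rho_2}(r^1) = 2*cos(2*pi*2*1/7) = -2*cos(3*pi/7)

Explanation: rho_2(r^1) is rotation by angle 2*pi*2*1/7, whose trace is 2*cos(2*pi*2*1/7) = -2*cos(3*pi/7).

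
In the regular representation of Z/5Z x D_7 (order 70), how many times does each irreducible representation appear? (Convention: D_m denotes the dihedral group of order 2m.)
Each irreducible V_i of dimension d_i appears with multiplicity d_i, i.e. rho_reg = (direct sum over all irreducibles V_i) d_i V_i. The irreducible dimensions for Z/5Z x D_7 are 1, 1, 1, 1, 1, 1, 1, 1, 1, 1, 2, 2, 2, 2, 2, 2, 2, 2, 2, 2, 2, 2, 2, 2, 2: 10 irreducibles of dimension 1, each with multiplicity 1; 15 irreducibles of dimension 2, each with multiplicity 2. Total dimension 10*1*1 + 15*2*2 = 70 = |G|.

Reasoning: General theorem: in the regular representation of a finite group G, each irreducible appears with multiplicity equal to its dimension. Check: dim(rho_reg) = sum d_i^2 = 1 + 1 + 1 + 1 + 1 + 1 + 1 + 1 + 1 + 1 + 4 + 4 + 4 + 4 + 4 + 4 + 4 + 4 + 4 + 4 + 4 + 4 + 4 + 4 + 4 = 70 = |G|.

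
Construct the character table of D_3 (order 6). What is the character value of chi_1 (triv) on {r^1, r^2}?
Conjugacy classes: {e} of size 1, {r^1, r^2} of size 2, {s, sr, ..., sr^2} of size 3.
Character table:
  irrep \ class              {e} (size 1)  {r^1, r^2} (size 2)  {s, sr, ..., sr^2} (size 3)
  chi_1 (triv)               1             1                    1                          
  chi_2 (sign: r->1, s->-1)  1             1                    -1                         
  chi_3 (2d, j=1)            2             -1                   0                          

Spot check: chi_1 (triv) on {r^1, r^2} = 1.

Derivation: D_3 has order 2*3 = 6 with 3 conjugacy classes, hence 3 irreducibles. Sum of squared dims 1 + 1 + 4 = 6 = |G|. Linear characters come from the abelianisation; the 2-dimensional irreps have character r^k -> 2*cos(2*pi*j*k/3), reflections -> 0.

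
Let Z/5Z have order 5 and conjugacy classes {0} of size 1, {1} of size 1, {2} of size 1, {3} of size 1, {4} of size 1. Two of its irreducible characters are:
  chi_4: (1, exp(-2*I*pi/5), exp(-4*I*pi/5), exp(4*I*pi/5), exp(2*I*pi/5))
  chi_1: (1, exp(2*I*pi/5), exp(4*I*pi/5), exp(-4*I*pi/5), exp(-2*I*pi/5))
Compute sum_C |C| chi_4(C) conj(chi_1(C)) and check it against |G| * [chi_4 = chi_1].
Sum = 0; so <chi_4, chi_1> = 0 (distinct irreducibles are orthogonal).

Derivation: Compute term by term over conjugacy classes (|C| * chi_4(C) * conj(chi_1(C))):
  1*(1)*conj(1) + 1*(exp(-2*I*pi/5))*conj(exp(2*I*pi/5)) + 1*(exp(-4*I*pi/5))*conj(exp(4*I*pi/5)) + 1*(exp(4*I*pi/5))*conj(exp(-4*I*pi/5)) + 1*(exp(2*I*pi/5))*conj(exp(-2*I*pi/5))
  = (1) + (exp(-4*I*pi/5)) + (exp(2*I*pi/5)) + (exp(-2*I*pi/5)) + (exp(4*I*pi/5))
  = 0.
(Exp terms are combined using exp(i*s)*conj(exp(i*t)) = exp(i*(s-t)), and sums of them are collapsed using the identity that for every m > 1 the m distinct m-th roots of unity sum to 0, e.g. 1 + exp(2*I*pi/3) + exp(-2*I*pi/3) = 0.)
Dividing by |G| = 5 gives 0/5 = 0, matching the row-orthogonality relation <chi_4, chi_1> = [chi_4 = chi_1].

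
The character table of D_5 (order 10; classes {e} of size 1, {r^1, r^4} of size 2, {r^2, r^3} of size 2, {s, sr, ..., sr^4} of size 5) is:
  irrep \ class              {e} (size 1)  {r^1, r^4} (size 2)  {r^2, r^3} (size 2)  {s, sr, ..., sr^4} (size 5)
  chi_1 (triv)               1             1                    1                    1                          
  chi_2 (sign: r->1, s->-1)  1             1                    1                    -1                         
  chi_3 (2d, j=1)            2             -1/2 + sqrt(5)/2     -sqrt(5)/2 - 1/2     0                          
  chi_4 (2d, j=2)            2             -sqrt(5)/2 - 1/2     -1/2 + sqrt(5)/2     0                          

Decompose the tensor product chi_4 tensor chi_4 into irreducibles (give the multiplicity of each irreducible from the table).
chi_4 tensor chi_4 = chi_1 + chi_2 + chi_3 (all other irreducibles have multiplicity 0).

Why: The character of a tensor product is the pointwise product (chi_4 * chi_4)(C) = chi_4(C) * chi_4(C):
  {e}: (2)*(2), {r^1, r^4}: (-sqrt(5)/2 - 1/2)*(-sqrt(5)/2 - 1/2), {r^2, r^3}: (-1/2 + sqrt(5)/2)*(-1/2 + sqrt(5)/2), {s, sr, ..., sr^4}: (0)*(0)
so (chi_4 * chi_4) takes values
  {e} -> 4, {r^1, r^4} -> sqrt(5)/2 + 3/2, {r^2, r^3} -> 3/2 - sqrt(5)/2, {s, sr, ..., sr^4} -> 0.
Now take the inner product of this character with each irreducible chi from the table, <chi_4*chi_4, chi> = (1/10) sum_C |C| (chi_4*chi_4)(C) conj(chi(C)):
  <chi_4*chi_4, chi_1> = (1/10)[1*(4)*conj(1) + 2*(sqrt(5)/2 + 3/2)*conj(1) + 2*(3/2 - sqrt(5)/2)*conj(1) + 5*(0)*conj(1)]
      = (1/10)[(4) + (sqrt(5) + 3) + (3 - sqrt(5)) + (0)] = 10/10 = 1
  <chi_4*chi_4, chi_2> = (1/10)[1*(4)*conj(1) + 2*(sqrt(5)/2 + 3/2)*conj(1) + 2*(3/2 - sqrt(5)/2)*conj(1) + 5*(0)*conj(-1)]
      = (1/10)[(4) + (sqrt(5) + 3) + (3 - sqrt(5)) + (0)] = 10/10 = 1
  <chi_4*chi_4, chi_3> = (1/10)[1*(4)*conj(2) + 2*(sqrt(5)/2 + 3/2)*conj(-1/2 + sqrt(5)/2) + 2*(3/2 - sqrt(5)/2)*conj(-sqrt(5)/2 - 1/2) + 5*(0)*conj(0)]
      = (1/10)[(8) + (1 + sqrt(5)) + (1 - sqrt(5)) + (0)] = 10/10 = 1
  <chi_4*chi_4, chi_4> = (1/10)[1*(4)*conj(2) + 2*(sqrt(5)/2 + 3/2)*conj(-sqrt(5)/2 - 1/2) + 2*(3/2 - sqrt(5)/2)*conj(-1/2 + sqrt(5)/2) + 5*(0)*conj(0)]
      = (1/10)[(8) + (-2*sqrt(5) - 4) + (-4 + 2*sqrt(5)) + (0)] = 0/10 = 0
Hence the multiplicities are chi_1: 1, chi_2: 1, chi_3: 1. Dimension check: dim(chi_4)*dim(chi_4) = 2*2 = 4 and sum (mult * dim) = 1*1 + 1*1 + 1*2 = 4.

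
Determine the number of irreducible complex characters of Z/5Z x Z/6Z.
30

Details: The number of irreducible complex representations of a finite group equals its number of conjugacy classes. Z/5Z x Z/6Z is abelian of order 30, so every element is its own conjugacy class: 30 classes, so Z/5Z x Z/6Z (order 30) has exactly 30 irreducible complex representations.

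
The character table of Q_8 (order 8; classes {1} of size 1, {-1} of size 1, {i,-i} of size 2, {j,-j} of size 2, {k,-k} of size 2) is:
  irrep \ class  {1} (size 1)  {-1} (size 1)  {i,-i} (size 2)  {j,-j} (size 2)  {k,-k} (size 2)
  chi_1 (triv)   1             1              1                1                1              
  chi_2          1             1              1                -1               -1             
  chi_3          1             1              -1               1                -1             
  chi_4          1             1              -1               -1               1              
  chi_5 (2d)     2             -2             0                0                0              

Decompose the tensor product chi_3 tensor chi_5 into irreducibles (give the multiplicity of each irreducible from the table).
chi_3 tensor chi_5 = chi_5 (all other irreducibles have multiplicity 0).

Why: The character of a tensor product is the pointwise product (chi_3 * chi_5)(C) = chi_3(C) * chi_5(C):
  {1}: (1)*(2), {-1}: (1)*(-2), {i,-i}: (-1)*(0), {j,-j}: (1)*(0), {k,-k}: (-1)*(0)
so (chi_3 * chi_5) takes values
  {1} -> 2, {-1} -> -2, {i,-i} -> 0, {j,-j} -> 0, {k,-k} -> 0.
Now take the inner product of this character with each irreducible chi from the table, <chi_3*chi_5, chi> = (1/8) sum_C |C| (chi_3*chi_5)(C) conj(chi(C)):
  <chi_3*chi_5, chi_1> = (1/8)[1*(2)*conj(1) + 1*(-2)*conj(1) + 2*(0)*conj(1) + 2*(0)*conj(1) + 2*(0)*conj(1)]
      = (1/8)[(2) + (-2) + (0) + (0) + (0)] = 0/8 = 0
  <chi_3*chi_5, chi_2> = (1/8)[1*(2)*conj(1) + 1*(-2)*conj(1) + 2*(0)*conj(1) + 2*(0)*conj(-1) + 2*(0)*conj(-1)]
      = (1/8)[(2) + (-2) + (0) + (0) + (0)] = 0/8 = 0
  <chi_3*chi_5, chi_3> = (1/8)[1*(2)*conj(1) + 1*(-2)*conj(1) + 2*(0)*conj(-1) + 2*(0)*conj(1) + 2*(0)*conj(-1)]
      = (1/8)[(2) + (-2) + (0) + (0) + (0)] = 0/8 = 0
  <chi_3*chi_5, chi_4> = (1/8)[1*(2)*conj(1) + 1*(-2)*conj(1) + 2*(0)*conj(-1) + 2*(0)*conj(-1) + 2*(0)*conj(1)]
      = (1/8)[(2) + (-2) + (0) + (0) + (0)] = 0/8 = 0
  <chi_3*chi_5, chi_5> = (1/8)[1*(2)*conj(2) + 1*(-2)*conj(-2) + 2*(0)*conj(0) + 2*(0)*conj(0) + 2*(0)*conj(0)]
      = (1/8)[(4) + (4) + (0) + (0) + (0)] = 8/8 = 1
Hence the multiplicities are chi_5: 1. Dimension check: dim(chi_3)*dim(chi_5) = 1*2 = 2 and sum (mult * dim) = 1*2 = 2.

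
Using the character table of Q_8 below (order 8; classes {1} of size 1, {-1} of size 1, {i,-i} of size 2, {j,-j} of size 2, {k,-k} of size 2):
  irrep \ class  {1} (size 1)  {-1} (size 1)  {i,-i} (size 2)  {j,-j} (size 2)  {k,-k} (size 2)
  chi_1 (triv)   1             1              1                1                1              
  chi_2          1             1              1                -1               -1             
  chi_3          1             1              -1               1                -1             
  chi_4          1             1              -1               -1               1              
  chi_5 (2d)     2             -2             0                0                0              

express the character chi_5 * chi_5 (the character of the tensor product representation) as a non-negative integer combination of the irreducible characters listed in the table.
chi_5 tensor chi_5 = chi_1 + chi_2 + chi_3 + chi_4 (all other irreducibles have multiplicity 0).

Argument: The character of a tensor product is the pointwise product (chi_5 * chi_5)(C) = chi_5(C) * chi_5(C):
  {1}: (2)*(2), {-1}: (-2)*(-2), {i,-i}: (0)*(0), {j,-j}: (0)*(0), {k,-k}: (0)*(0)
so (chi_5 * chi_5) takes values
  {1} -> 4, {-1} -> 4, {i,-i} -> 0, {j,-j} -> 0, {k,-k} -> 0.
Now take the inner product of this character with each irreducible chi from the table, <chi_5*chi_5, chi> = (1/8) sum_C |C| (chi_5*chi_5)(C) conj(chi(C)):
  <chi_5*chi_5, chi_1> = (1/8)[1*(4)*conj(1) + 1*(4)*conj(1) + 2*(0)*conj(1) + 2*(0)*conj(1) + 2*(0)*conj(1)]
      = (1/8)[(4) + (4) + (0) + (0) + (0)] = 8/8 = 1
  <chi_5*chi_5, chi_2> = (1/8)[1*(4)*conj(1) + 1*(4)*conj(1) + 2*(0)*conj(1) + 2*(0)*conj(-1) + 2*(0)*conj(-1)]
      = (1/8)[(4) + (4) + (0) + (0) + (0)] = 8/8 = 1
  <chi_5*chi_5, chi_3> = (1/8)[1*(4)*conj(1) + 1*(4)*conj(1) + 2*(0)*conj(-1) + 2*(0)*conj(1) + 2*(0)*conj(-1)]
      = (1/8)[(4) + (4) + (0) + (0) + (0)] = 8/8 = 1
  <chi_5*chi_5, chi_4> = (1/8)[1*(4)*conj(1) + 1*(4)*conj(1) + 2*(0)*conj(-1) + 2*(0)*conj(-1) + 2*(0)*conj(1)]
      = (1/8)[(4) + (4) + (0) + (0) + (0)] = 8/8 = 1
  <chi_5*chi_5, chi_5> = (1/8)[1*(4)*conj(2) + 1*(4)*conj(-2) + 2*(0)*conj(0) + 2*(0)*conj(0) + 2*(0)*conj(0)]
      = (1/8)[(8) + (-8) + (0) + (0) + (0)] = 0/8 = 0
Hence the multiplicities are chi_1: 1, chi_2: 1, chi_3: 1, chi_4: 1. Dimension check: dim(chi_5)*dim(chi_5) = 2*2 = 4 and sum (mult * dim) = 1*1 + 1*1 + 1*1 + 1*1 = 4.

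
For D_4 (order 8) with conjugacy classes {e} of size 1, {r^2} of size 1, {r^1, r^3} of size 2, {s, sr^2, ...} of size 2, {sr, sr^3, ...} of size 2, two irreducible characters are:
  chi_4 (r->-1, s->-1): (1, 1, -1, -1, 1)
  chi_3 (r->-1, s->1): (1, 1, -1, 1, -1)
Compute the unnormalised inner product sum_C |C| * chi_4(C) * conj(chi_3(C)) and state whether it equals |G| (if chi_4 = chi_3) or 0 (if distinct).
Sum = 0; so <chi_4, chi_3> = 0 (distinct irreducibles are orthogonal).

Compute term by term over conjugacy classes (|C| * chi_4(C) * conj(chi_3(C))):
  1*(1)*conj(1) + 1*(1)*conj(1) + 2*(-1)*conj(-1) + 2*(-1)*conj(1) + 2*(1)*conj(-1)
  = (1) + (1) + (2) + (-2) + (-2)
  = 0.
Dividing by |G| = 8 gives 0/8 = 0, matching the row-orthogonality relation <chi_4, chi_3> = [chi_4 = chi_3].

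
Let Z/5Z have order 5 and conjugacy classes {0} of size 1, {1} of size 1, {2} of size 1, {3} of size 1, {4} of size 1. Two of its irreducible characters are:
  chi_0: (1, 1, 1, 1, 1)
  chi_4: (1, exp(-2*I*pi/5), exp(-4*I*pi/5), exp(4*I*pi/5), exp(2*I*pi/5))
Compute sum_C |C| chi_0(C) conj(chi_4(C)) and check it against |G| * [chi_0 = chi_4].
Sum = 0; so <chi_0, chi_4> = 0 (distinct irreducibles are orthogonal).

Argument: Compute term by term over conjugacy classes (|C| * chi_0(C) * conj(chi_4(C))):
  1*(1)*conj(1) + 1*(1)*conj(exp(-2*I*pi/5)) + 1*(1)*conj(exp(-4*I*pi/5)) + 1*(1)*conj(exp(4*I*pi/5)) + 1*(1)*conj(exp(2*I*pi/5))
  = (1) + (exp(2*I*pi/5)) + (exp(4*I*pi/5)) + (exp(-4*I*pi/5)) + (exp(-2*I*pi/5))
  = 0.
(Exp terms are combined using exp(i*s)*conj(exp(i*t)) = exp(i*(s-t)), and sums of them are collapsed using the identity that for every m > 1 the m distinct m-th roots of unity sum to 0, e.g. 1 + exp(2*I*pi/3) + exp(-2*I*pi/3) = 0.)
Dividing by |G| = 5 gives 0/5 = 0, matching the row-orthogonality relation <chi_0, chi_4> = [chi_0 = chi_4].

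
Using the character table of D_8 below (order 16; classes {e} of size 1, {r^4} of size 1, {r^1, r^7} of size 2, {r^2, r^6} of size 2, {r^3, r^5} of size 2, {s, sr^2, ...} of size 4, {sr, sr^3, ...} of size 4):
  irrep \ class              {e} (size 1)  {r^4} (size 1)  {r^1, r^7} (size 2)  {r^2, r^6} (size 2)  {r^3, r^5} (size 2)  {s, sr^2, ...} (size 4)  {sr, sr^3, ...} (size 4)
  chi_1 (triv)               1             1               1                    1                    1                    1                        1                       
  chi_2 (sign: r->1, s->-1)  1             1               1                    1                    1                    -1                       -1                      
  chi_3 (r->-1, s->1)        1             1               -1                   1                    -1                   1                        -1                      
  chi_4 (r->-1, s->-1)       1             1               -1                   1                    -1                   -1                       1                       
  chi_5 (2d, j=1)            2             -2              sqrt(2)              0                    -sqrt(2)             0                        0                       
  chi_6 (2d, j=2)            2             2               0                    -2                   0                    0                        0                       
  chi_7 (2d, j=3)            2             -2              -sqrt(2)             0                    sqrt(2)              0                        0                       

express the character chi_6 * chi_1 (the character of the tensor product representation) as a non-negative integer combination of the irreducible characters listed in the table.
chi_6 tensor chi_1 = chi_6 (all other irreducibles have multiplicity 0).

Justification: The character of a tensor product is the pointwise product (chi_6 * chi_1)(C) = chi_6(C) * chi_1(C):
  {e}: (2)*(1), {r^4}: (2)*(1), {r^1, r^7}: (0)*(1), {r^2, r^6}: (-2)*(1), {r^3, r^5}: (0)*(1), {s, sr^2, ...}: (0)*(1), {sr, sr^3, ...}: (0)*(1)
so (chi_6 * chi_1) takes values
  {e} -> 2, {r^4} -> 2, {r^1, r^7} -> 0, {r^2, r^6} -> -2, {r^3, r^5} -> 0, {s, sr^2, ...} -> 0, {sr, sr^3, ...} -> 0.
Now take the inner product of this character with each irreducible chi from the table, <chi_6*chi_1, chi> = (1/16) sum_C |C| (chi_6*chi_1)(C) conj(chi(C)):
  <chi_6*chi_1, chi_1> = (1/16)[1*(2)*conj(1) + 1*(2)*conj(1) + 2*(0)*conj(1) + 2*(-2)*conj(1) + 2*(0)*conj(1) + 4*(0)*conj(1) + 4*(0)*conj(1)]
      = (1/16)[(2) + (2) + (0) + (-4) + (0) + (0) + (0)] = 0/16 = 0
  <chi_6*chi_1, chi_2> = (1/16)[1*(2)*conj(1) + 1*(2)*conj(1) + 2*(0)*conj(1) + 2*(-2)*conj(1) + 2*(0)*conj(1) + 4*(0)*conj(-1) + 4*(0)*conj(-1)]
      = (1/16)[(2) + (2) + (0) + (-4) + (0) + (0) + (0)] = 0/16 = 0
  <chi_6*chi_1, chi_3> = (1/16)[1*(2)*conj(1) + 1*(2)*conj(1) + 2*(0)*conj(-1) + 2*(-2)*conj(1) + 2*(0)*conj(-1) + 4*(0)*conj(1) + 4*(0)*conj(-1)]
      = (1/16)[(2) + (2) + (0) + (-4) + (0) + (0) + (0)] = 0/16 = 0
  <chi_6*chi_1, chi_4> = (1/16)[1*(2)*conj(1) + 1*(2)*conj(1) + 2*(0)*conj(-1) + 2*(-2)*conj(1) + 2*(0)*conj(-1) + 4*(0)*conj(-1) + 4*(0)*conj(1)]
      = (1/16)[(2) + (2) + (0) + (-4) + (0) + (0) + (0)] = 0/16 = 0
  <chi_6*chi_1, chi_5> = (1/16)[1*(2)*conj(2) + 1*(2)*conj(-2) + 2*(0)*conj(sqrt(2)) + 2*(-2)*conj(0) + 2*(0)*conj(-sqrt(2)) + 4*(0)*conj(0) + 4*(0)*conj(0)]
      = (1/16)[(4) + (-4) + (0) + (0) + (0) + (0) + (0)] = 0/16 = 0
  <chi_6*chi_1, chi_6> = (1/16)[1*(2)*conj(2) + 1*(2)*conj(2) + 2*(0)*conj(0) + 2*(-2)*conj(-2) + 2*(0)*conj(0) + 4*(0)*conj(0) + 4*(0)*conj(0)]
      = (1/16)[(4) + (4) + (0) + (8) + (0) + (0) + (0)] = 16/16 = 1
  <chi_6*chi_1, chi_7> = (1/16)[1*(2)*conj(2) + 1*(2)*conj(-2) + 2*(0)*conj(-sqrt(2)) + 2*(-2)*conj(0) + 2*(0)*conj(sqrt(2)) + 4*(0)*conj(0) + 4*(0)*conj(0)]
      = (1/16)[(4) + (-4) + (0) + (0) + (0) + (0) + (0)] = 0/16 = 0
Hence the multiplicities are chi_6: 1. Dimension check: dim(chi_6)*dim(chi_1) = 2*1 = 2 and sum (mult * dim) = 1*2 = 2.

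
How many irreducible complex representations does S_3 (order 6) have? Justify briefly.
3

Details: The number of irreducible complex representations of a finite group equals its number of conjugacy classes. Conjugacy classes in S_3 correspond to cycle types, i.e. partitions of 3; there are p(3) = 3 of them, so S_3 (order 6) has exactly 3 irreducible complex representations.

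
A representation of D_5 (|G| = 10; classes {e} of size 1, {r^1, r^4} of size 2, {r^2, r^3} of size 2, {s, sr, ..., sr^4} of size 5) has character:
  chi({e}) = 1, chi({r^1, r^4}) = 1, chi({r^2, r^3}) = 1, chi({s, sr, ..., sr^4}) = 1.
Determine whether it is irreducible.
Irreducible: <chi, chi> = 1.

Proof sketch: <chi, chi> = (1/|G|) sum_C |C| * |chi(C)|^2 = (1/10)[1*|1|^2 + 2*|1|^2 + 2*|1|^2 + 5*|1|^2]
  = (1/10)[(1) + (2) + (2) + (5)] = 10/10 = 1.
A character is irreducible iff <chi, chi> = 1, so this representation is irreducible.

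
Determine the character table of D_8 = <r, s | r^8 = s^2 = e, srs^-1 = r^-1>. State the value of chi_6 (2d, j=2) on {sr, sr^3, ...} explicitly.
Conjugacy classes: {e} of size 1, {r^4} of size 1, {r^1, r^7} of size 2, {r^2, r^6} of size 2, {r^3, r^5} of size 2, {s, sr^2, ...} of size 4, {sr, sr^3, ...} of size 4.
Character table:
  irrep \ class              {e} (size 1)  {r^4} (size 1)  {r^1, r^7} (size 2)  {r^2, r^6} (size 2)  {r^3, r^5} (size 2)  {s, sr^2, ...} (size 4)  {sr, sr^3, ...} (size 4)
  chi_1 (triv)               1             1               1                    1                    1                    1                        1                       
  chi_2 (sign: r->1, s->-1)  1             1               1                    1                    1                    -1                       -1                      
  chi_3 (r->-1, s->1)        1             1               -1                   1                    -1                   1                        -1                      
  chi_4 (r->-1, s->-1)       1             1               -1                   1                    -1                   -1                       1                       
  chi_5 (2d, j=1)            2             -2              sqrt(2)              0                    -sqrt(2)             0                        0                       
  chi_6 (2d, j=2)            2             2               0                    -2                   0                    0                        0                       
  chi_7 (2d, j=3)            2             -2              -sqrt(2)             0                    sqrt(2)              0                        0                       

Spot check: chi_6 (2d, j=2) on {sr, sr^3, ...} = 0.

Justification: D_8 has order 2*8 = 16 with 7 conjugacy classes, hence 7 irreducibles. Sum of squared dims 1 + 1 + 1 + 1 + 4 + 4 + 4 = 16 = |G|. Linear characters come from the abelianisation; the 2-dimensional irreps have character r^k -> 2*cos(2*pi*j*k/8), reflections -> 0.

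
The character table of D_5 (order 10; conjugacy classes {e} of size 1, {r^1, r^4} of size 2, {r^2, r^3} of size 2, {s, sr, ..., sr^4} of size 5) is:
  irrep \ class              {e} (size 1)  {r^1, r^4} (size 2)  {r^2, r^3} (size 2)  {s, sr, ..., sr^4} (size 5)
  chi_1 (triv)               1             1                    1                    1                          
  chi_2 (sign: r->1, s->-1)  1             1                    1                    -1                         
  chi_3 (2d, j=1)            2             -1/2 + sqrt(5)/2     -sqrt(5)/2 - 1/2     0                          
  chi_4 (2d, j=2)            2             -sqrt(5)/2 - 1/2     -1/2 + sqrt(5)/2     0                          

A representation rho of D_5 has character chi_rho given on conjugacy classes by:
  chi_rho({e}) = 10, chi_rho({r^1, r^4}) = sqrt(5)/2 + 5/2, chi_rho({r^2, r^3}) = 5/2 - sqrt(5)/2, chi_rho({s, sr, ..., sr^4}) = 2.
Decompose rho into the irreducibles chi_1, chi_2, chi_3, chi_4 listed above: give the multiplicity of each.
Multiplicities: chi_1: 3, chi_2: 1, chi_3: 2, chi_4: 1.

Solution. Use <chi_rho, chi> = (1/|G|) sum_C |C| * chi_rho(C) * conj(chi(C)) with |G| = 10 for each irreducible chi in the table:
  <chi_rho, chi_1> = (1/10)[1*(10)*conj(1) + 2*(sqrt(5)/2 + 5/2)*conj(1) + 2*(5/2 - sqrt(5)/2)*conj(1) + 5*(2)*conj(1)]
      = (1/10)[(10) + (sqrt(5) + 5) + (5 - sqrt(5)) + (10)] = 30/10 = 3
  <chi_rho, chi_2> = (1/10)[1*(10)*conj(1) + 2*(sqrt(5)/2 + 5/2)*conj(1) + 2*(5/2 - sqrt(5)/2)*conj(1) + 5*(2)*conj(-1)]
      = (1/10)[(10) + (sqrt(5) + 5) + (5 - sqrt(5)) + (-10)] = 10/10 = 1
  <chi_rho, chi_3> = (1/10)[1*(10)*conj(2) + 2*(sqrt(5)/2 + 5/2)*conj(-1/2 + sqrt(5)/2) + 2*(5/2 - sqrt(5)/2)*conj(-sqrt(5)/2 - 1/2) + 5*(2)*conj(0)]
      = (1/10)[(20) + (2*sqrt(5)) + (-2*sqrt(5)) + (0)] = 20/10 = 2
  <chi_rho, chi_4> = (1/10)[1*(10)*conj(2) + 2*(sqrt(5)/2 + 5/2)*conj(-sqrt(5)/2 - 1/2) + 2*(5/2 - sqrt(5)/2)*conj(-1/2 + sqrt(5)/2) + 5*(2)*conj(0)]
      = (1/10)[(20) + (-3*sqrt(5) - 5) + (-5 + 3*sqrt(5)) + (0)] = 10/10 = 1
Dimension check: dim(rho) = sum (mult * dim) = 3*1 + 1*1 + 2*2 + 1*2 = 10 = chi_rho(e) = 10.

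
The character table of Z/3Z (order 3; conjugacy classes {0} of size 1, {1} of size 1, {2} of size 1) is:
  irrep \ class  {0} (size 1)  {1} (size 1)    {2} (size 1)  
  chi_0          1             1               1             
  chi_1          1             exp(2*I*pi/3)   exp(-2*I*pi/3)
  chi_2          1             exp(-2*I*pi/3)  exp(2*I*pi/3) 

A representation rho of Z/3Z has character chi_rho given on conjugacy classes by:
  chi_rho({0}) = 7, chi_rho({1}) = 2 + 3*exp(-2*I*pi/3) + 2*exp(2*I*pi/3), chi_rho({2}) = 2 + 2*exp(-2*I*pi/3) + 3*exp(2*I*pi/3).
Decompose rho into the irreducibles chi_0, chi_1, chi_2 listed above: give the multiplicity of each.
Multiplicities: chi_0: 2, chi_1: 2, chi_2: 3.

Derivation: Use <chi_rho, chi> = (1/|G|) sum_C |C| * chi_rho(C) * conj(chi(C)) with |G| = 3 for each irreducible chi in the table:
  <chi_rho, chi_0> = (1/3)[1*(7)*conj(1) + 1*(2 + 3*exp(-2*I*pi/3) + 2*exp(2*I*pi/3))*conj(1) + 1*(2 + 2*exp(-2*I*pi/3) + 3*exp(2*I*pi/3))*conj(1)]
      = (1/3)[(7) + (2 + 3*exp(-2*I*pi/3) + 2*exp(2*I*pi/3)) + (2 + 2*exp(-2*I*pi/3) + 3*exp(2*I*pi/3))] = 6/3 = 2
  <chi_rho, chi_1> = (1/3)[1*(7)*conj(1) + 1*(2 + 3*exp(-2*I*pi/3) + 2*exp(2*I*pi/3))*conj(exp(2*I*pi/3)) + 1*(2 + 2*exp(-2*I*pi/3) + 3*exp(2*I*pi/3))*conj(exp(-2*I*pi/3))]
      = (1/3)[(7) + (2 + 2*exp(-2*I*pi/3) + 3*exp(2*I*pi/3)) + (2 + 3*exp(-2*I*pi/3) + 2*exp(2*I*pi/3))] = 6/3 = 2
  <chi_rho, chi_2> = (1/3)[1*(7)*conj(1) + 1*(2 + 3*exp(-2*I*pi/3) + 2*exp(2*I*pi/3))*conj(exp(-2*I*pi/3)) + 1*(2 + 2*exp(-2*I*pi/3) + 3*exp(2*I*pi/3))*conj(exp(2*I*pi/3))]
      = (1/3)[(7) + (1) + (1)] = 9/3 = 3
(Exp terms are combined using exp(i*s)*conj(exp(i*t)) = exp(i*(s-t)), and sums of them are collapsed using the identity that for every m > 1 the m distinct m-th roots of unity sum to 0, e.g. 1 + exp(2*I*pi/3) + exp(-2*I*pi/3) = 0.)
Dimension check: dim(rho) = sum (mult * dim) = 2*1 + 2*1 + 3*1 = 7 = chi_rho(e) = 7.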